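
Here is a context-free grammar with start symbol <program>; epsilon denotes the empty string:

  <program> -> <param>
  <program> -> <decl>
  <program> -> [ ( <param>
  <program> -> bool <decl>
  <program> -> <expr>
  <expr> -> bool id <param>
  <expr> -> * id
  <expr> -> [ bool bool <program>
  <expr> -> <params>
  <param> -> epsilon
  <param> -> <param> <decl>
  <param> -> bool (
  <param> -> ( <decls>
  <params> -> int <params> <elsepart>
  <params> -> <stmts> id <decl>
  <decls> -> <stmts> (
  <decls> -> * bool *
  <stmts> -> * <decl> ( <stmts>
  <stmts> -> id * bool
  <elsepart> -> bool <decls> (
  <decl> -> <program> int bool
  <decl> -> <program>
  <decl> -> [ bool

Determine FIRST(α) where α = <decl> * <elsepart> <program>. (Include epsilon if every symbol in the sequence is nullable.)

Add FIRST(<decl>)\{epsilon} = { (, *, [, bool, id, int }; <decl> is nullable, continue.
* is a terminal; add {*} and stop.

{ (, *, [, bool, id, int }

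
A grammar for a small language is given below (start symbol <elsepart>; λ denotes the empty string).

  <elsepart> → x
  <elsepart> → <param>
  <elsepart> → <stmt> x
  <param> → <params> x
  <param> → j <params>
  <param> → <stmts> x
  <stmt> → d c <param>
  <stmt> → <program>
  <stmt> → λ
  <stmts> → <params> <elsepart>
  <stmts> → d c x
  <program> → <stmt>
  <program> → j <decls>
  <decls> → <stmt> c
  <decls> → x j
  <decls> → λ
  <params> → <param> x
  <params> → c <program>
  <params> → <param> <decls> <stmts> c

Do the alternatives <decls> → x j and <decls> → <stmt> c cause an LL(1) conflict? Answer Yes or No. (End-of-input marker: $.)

No

FIRST(x j) = { x } and FIRST(<stmt> c) = { c, d, j }.
The FIRST sets are disjoint and neither alternative is nullable — no conflict.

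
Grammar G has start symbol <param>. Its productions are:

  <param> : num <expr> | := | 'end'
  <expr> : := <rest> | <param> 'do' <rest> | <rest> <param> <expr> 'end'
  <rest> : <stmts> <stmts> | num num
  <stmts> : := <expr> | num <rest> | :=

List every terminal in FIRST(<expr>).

<expr> : := <rest> contributes {:=}.
From <expr> : <param> 'do' <rest>: add FIRST(<param>) = { 'end', :=, num }.
From <expr> : <rest> <param> <expr> 'end': add FIRST(<rest>) = { :=, num }.
Union: FIRST(<expr>) = { 'end', :=, num }.

{ 'end', :=, num }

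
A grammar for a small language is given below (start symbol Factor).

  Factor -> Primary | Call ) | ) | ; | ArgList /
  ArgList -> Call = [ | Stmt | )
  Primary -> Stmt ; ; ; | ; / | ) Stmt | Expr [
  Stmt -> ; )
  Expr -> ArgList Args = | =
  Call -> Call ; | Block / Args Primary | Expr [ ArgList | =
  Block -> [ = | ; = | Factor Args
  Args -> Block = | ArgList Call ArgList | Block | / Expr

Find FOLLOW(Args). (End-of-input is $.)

In Expr -> ArgList Args =: add FIRST(=) = { = }.
In Call -> Block / Args Primary: add FIRST(Primary) = { ), ;, =, [ }.
In Block -> Factor Args: Args is at the end, add FOLLOW(Block) = { ), /, ;, =, [ }.
Union: FOLLOW(Args) = { ), /, ;, =, [ }.

{ ), /, ;, =, [ }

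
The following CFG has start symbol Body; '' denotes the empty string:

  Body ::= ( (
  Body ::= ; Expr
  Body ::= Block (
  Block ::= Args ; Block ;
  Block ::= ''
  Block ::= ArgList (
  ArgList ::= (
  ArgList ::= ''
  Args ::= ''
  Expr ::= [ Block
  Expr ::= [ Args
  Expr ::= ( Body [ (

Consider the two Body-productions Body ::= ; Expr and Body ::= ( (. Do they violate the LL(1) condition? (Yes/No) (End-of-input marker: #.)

No

FIRST(; Expr) = { ; } and FIRST(( () = { ( }.
The FIRST sets are disjoint and neither alternative is nullable — no conflict.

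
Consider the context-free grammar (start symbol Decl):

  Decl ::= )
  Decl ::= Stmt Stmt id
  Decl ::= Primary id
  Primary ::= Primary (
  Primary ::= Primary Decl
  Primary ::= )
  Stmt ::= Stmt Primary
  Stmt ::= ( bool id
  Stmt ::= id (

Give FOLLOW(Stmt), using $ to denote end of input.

In Decl ::= Stmt Stmt id: add FIRST(Stmt id) = { (, id }.
In Decl ::= Stmt Stmt id: add FIRST(id) = { id }.
In Stmt ::= Stmt Primary: add FIRST(Primary) = { ) }.
Union: FOLLOW(Stmt) = { (, ), id }.

{ (, ), id }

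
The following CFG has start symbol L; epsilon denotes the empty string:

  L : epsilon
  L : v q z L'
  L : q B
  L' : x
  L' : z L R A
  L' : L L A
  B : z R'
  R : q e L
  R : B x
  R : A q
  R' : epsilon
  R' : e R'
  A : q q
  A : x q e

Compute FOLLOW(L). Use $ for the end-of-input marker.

{ $, q, v, x, z }

L is the start symbol, so $ ∈ FOLLOW(L).
In L' : z L R A: add FIRST(R A) = { q, x, z }.
In L' : L L A: add FIRST(L A) = { q, v, x }.
In L' : L L A: add FIRST(A) = { q, x }.
In R : q e L: L is at the end, add FOLLOW(R) = { q, x }.
Union: FOLLOW(L) = { $, q, v, x, z }.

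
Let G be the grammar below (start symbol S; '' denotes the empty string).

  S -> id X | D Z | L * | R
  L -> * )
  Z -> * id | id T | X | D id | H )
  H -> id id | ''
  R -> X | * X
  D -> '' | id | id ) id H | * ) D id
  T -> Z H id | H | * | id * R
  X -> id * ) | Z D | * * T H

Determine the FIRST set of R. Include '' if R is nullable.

{ ), *, id }

From R -> X: add FIRST(X) = { ), *, id }.
R -> * X contributes {*}.
Union: FIRST(R) = { ), *, id }.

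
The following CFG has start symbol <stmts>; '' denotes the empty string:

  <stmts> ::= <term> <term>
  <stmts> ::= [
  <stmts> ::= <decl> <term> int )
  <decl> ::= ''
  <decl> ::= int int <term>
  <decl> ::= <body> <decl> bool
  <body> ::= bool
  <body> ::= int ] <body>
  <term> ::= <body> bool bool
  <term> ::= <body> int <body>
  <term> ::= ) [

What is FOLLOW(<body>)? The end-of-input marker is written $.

In <decl> ::= <body> <decl> bool: add FIRST(<decl> bool) = { bool, int }.
In <body> ::= int ] <body>: <body> is at the end, add FOLLOW(<body>) = { $, ), bool, int }.
In <term> ::= <body> bool bool: add FIRST(bool bool) = { bool }.
In <term> ::= <body> int <body>: add FIRST(int <body>) = { int }.
In <term> ::= <body> int <body>: <body> is at the end, add FOLLOW(<term>) = { $, ), bool, int }.
Union: FOLLOW(<body>) = { $, ), bool, int }.

{ $, ), bool, int }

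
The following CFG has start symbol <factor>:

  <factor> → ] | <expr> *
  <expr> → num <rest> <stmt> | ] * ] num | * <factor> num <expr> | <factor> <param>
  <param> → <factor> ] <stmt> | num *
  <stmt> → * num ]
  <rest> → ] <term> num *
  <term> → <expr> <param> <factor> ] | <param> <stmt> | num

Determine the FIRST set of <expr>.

{ *, ], num }

<expr> → num <rest> <stmt> contributes {num}.
<expr> → ] * ] num contributes {]}.
<expr> → * <factor> num <expr> contributes {*}.
From <expr> → <factor> <param>: add FIRST(<factor>) = { *, ], num }.
Union: FIRST(<expr>) = { *, ], num }.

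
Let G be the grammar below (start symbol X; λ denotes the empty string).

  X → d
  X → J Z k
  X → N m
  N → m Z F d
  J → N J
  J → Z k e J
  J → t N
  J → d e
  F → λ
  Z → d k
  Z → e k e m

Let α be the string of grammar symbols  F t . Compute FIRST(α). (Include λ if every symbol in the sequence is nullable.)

Add FIRST(F)\{λ} = {  }; F is nullable, continue.
t is a terminal; add {t} and stop.

{ t }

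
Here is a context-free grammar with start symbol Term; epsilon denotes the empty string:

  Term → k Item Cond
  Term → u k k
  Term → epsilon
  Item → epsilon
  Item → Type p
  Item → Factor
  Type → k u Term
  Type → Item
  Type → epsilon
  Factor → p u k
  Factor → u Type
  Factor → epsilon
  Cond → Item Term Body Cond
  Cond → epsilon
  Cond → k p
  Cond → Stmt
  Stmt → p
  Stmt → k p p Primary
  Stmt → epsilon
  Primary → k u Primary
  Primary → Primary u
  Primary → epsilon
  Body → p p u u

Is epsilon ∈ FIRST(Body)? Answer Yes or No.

Nullable nonterminals: Cond, Factor, Item, Primary, Stmt, Term, Type.
No production of Body has an RHS whose symbols are all nullable, so Body is not nullable.

No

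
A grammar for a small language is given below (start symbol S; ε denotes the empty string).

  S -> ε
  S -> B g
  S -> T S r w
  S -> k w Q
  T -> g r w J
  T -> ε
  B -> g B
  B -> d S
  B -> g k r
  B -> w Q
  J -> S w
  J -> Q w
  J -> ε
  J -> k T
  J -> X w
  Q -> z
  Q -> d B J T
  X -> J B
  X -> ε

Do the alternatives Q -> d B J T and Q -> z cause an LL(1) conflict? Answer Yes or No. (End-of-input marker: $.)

No

FIRST(d B J T) = { d } and FIRST(z) = { z }.
The FIRST sets are disjoint and neither alternative is nullable — no conflict.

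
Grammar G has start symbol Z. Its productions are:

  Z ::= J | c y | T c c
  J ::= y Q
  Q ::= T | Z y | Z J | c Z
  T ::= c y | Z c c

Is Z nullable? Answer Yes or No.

No

No nonterminal in this grammar is nullable.
No production of Z has an RHS whose symbols are all nullable, so Z is not nullable.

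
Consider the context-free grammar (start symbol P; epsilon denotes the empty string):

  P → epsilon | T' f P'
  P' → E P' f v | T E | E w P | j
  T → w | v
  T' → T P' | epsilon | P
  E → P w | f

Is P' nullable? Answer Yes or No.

No

Nullable nonterminals: P, T'.
No production of P' has an RHS whose symbols are all nullable, so P' is not nullable.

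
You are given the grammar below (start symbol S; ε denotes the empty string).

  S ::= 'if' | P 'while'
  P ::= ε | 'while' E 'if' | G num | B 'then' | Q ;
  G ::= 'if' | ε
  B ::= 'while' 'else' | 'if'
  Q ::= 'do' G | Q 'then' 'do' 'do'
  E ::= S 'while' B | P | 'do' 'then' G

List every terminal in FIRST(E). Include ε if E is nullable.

{ 'do', 'if', 'while', num, ε }

From E ::= S 'while' B: add FIRST(S) = { 'do', 'if', 'while', num }.
From E ::= P: add FIRST(P) = { 'do', 'if', 'while', num, ε } (including ε since P is nullable).
E ::= 'do' 'then' G contributes {'do'}.
Union: FIRST(E) = { 'do', 'if', 'while', num, ε }.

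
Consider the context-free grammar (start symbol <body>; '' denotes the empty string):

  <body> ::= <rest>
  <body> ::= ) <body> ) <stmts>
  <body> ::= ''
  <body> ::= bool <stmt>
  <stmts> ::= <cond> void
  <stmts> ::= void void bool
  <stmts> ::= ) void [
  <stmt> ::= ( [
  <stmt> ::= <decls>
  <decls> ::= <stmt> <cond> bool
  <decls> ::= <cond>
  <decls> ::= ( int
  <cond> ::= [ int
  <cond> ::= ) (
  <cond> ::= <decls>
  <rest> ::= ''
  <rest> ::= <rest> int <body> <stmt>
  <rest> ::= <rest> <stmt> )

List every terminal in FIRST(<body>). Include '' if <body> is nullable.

From <body> ::= <rest>: add FIRST(<rest>) = { (, ), [, int, '' } (including '' since <rest> is nullable).
<body> ::= ) <body> ) <stmts> contributes {)}.
<body> ::= '' contributes ''.
<body> ::= bool <stmt> contributes {bool}.
Union: FIRST(<body>) = { (, ), [, bool, int, '' }.

{ (, ), [, bool, int, '' }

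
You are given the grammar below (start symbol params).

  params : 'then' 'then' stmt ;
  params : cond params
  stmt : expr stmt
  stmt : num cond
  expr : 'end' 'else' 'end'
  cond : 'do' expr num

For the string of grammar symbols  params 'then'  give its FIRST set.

{ 'do', 'then' }

Add FIRST(params) = { 'do', 'then' }; params is not nullable, stop.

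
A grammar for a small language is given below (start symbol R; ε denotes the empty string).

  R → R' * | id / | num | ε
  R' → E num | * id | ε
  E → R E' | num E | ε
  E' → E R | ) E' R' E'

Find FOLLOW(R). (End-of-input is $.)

R is the start symbol, so $ ∈ FOLLOW(R).
In E → R E': add FIRST(E')\{ε} = { ), *, id, num }.
  Since E' is nullable, also add FOLLOW(E) = { ), *, id, num }.
In E' → E R: R is at the end, add FOLLOW(E') = { ), *, id, num }.
Union: FOLLOW(R) = { $, ), *, id, num }.

{ $, ), *, id, num }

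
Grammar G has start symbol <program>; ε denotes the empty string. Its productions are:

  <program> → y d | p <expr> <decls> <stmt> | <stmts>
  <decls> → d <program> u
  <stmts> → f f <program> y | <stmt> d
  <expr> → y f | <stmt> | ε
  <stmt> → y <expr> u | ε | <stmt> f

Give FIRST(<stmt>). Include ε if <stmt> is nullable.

<stmt> → y <expr> u contributes {y}.
<stmt> → ε contributes ε.
From <stmt> → <stmt> f: <stmt> nullable, take FIRST(<stmt>) ∪ {f} = { f, y }.
Union: FIRST(<stmt>) = { f, y, ε }.

{ f, y, ε }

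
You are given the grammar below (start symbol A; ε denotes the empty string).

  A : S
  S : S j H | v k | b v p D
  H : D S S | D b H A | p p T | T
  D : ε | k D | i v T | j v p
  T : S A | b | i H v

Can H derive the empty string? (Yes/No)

Nullable nonterminals: D.
No production of H has an RHS whose symbols are all nullable, so H is not nullable.

No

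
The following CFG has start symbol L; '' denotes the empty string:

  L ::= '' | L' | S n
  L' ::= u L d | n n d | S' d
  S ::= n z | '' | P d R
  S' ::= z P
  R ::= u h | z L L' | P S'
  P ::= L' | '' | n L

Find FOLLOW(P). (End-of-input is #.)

In S ::= P d R: add FIRST(d R) = { d }.
In S' ::= z P: P is at the end, add FOLLOW(S') = { d, n }.
In R ::= P S': add FIRST(S') = { z }.
Union: FOLLOW(P) = { d, n, z }.

{ d, n, z }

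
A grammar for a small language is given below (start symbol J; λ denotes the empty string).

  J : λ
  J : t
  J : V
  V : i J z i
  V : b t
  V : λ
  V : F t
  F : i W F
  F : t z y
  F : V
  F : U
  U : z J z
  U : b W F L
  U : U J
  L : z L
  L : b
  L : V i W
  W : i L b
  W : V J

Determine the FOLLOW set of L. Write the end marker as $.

In U : b W F L: L is at the end, add FOLLOW(U) = { b, i, t, z }.
In L : z L: L is at the end, add FOLLOW(L) = { b, i, t, z }.
In W : i L b: add FIRST(b) = { b }.
Union: FOLLOW(L) = { b, i, t, z }.

{ b, i, t, z }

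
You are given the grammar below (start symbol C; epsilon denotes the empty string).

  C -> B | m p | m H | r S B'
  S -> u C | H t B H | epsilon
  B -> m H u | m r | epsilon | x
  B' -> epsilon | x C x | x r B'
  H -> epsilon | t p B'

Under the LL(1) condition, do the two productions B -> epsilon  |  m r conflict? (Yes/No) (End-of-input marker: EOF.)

FIRST(epsilon) = { epsilon } and FIRST(m r) = { m }.
The first is nullable but FOLLOW(B) = { EOF, t, x } is disjoint from FIRST of the second.

No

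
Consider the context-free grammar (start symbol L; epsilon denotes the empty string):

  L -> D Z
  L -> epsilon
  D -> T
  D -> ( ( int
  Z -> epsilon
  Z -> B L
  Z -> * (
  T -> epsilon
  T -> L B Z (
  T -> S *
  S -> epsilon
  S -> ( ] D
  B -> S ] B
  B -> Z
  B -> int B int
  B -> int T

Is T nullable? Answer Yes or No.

Yes

T has an epsilon-production, so T ⇒ epsilon.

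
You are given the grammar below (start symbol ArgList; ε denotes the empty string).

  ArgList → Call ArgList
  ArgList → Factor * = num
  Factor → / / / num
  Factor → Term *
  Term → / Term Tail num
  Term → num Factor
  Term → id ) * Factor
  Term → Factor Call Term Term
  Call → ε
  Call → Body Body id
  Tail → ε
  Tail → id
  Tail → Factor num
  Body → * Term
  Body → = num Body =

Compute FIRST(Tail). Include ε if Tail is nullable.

{ /, id, num, ε }

Tail → ε contributes ε.
Tail → id contributes {id}.
From Tail → Factor num: add FIRST(Factor) = { /, id, num }.
Union: FIRST(Tail) = { /, id, num, ε }.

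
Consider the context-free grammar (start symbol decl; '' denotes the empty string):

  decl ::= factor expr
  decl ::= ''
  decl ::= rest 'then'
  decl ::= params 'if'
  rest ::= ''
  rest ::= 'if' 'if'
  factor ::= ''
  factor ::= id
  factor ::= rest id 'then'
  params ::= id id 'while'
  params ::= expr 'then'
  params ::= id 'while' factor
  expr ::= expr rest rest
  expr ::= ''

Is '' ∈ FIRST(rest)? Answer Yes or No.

Yes

rest has an ''-production, so rest ⇒ ''.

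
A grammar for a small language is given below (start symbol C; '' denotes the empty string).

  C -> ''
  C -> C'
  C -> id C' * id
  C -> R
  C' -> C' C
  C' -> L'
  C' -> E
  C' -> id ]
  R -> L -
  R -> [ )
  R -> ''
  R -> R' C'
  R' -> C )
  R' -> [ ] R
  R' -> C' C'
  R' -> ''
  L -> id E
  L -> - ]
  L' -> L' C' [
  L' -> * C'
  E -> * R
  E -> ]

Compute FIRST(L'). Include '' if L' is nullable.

{ * }

From L' -> L' C' [: add FIRST(L') = { * }.
L' -> * C' contributes {*}.
Union: FIRST(L') = { * }.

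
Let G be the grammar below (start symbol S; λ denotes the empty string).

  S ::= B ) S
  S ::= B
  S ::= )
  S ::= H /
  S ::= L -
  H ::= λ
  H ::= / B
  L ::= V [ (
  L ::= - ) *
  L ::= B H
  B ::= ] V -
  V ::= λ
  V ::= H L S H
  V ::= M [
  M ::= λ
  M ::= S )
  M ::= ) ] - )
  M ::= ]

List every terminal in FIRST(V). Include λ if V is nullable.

{ ), -, /, [, ], λ }

V ::= λ contributes λ.
From V ::= H L S H: H nullable, take FIRST(H) ∪ FIRST(L) = { ), -, /, [, ] }.
From V ::= M [: M nullable, take FIRST(M) ∪ {[} = { ), -, /, [, ] }.
Union: FIRST(V) = { ), -, /, [, ], λ }.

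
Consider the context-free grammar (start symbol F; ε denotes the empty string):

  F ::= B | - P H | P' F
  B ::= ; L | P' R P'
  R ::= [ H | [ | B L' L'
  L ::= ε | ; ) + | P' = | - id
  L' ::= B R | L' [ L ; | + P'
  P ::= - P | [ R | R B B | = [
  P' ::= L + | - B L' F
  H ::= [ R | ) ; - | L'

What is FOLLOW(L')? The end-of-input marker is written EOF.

{ EOF, ), +, -, ;, =, [ }

In R ::= B L' L': add FIRST(L') = { +, -, ; }.
In R ::= B L' L': L' is at the end, add FOLLOW(R) = { EOF, ), +, -, ;, =, [ }.
In L' ::= L' [ L ;: add FIRST([ L ;) = { [ }.
In P' ::= - B L' F: add FIRST(F) = { +, -, ; }.
In H ::= L': L' is at the end, add FOLLOW(H) = { EOF, ), +, -, ;, =, [ }.
Union: FOLLOW(L') = { EOF, ), +, -, ;, =, [ }.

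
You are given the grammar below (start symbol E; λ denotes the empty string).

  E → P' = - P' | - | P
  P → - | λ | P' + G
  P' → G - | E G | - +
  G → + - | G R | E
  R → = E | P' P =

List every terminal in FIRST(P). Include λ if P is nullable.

{ +, -, =, λ }

P → - contributes {-}.
P → λ contributes λ.
From P → P' + G: P' nullable, take FIRST(P') ∪ {+} = { +, -, = }.
Union: FIRST(P) = { +, -, =, λ }.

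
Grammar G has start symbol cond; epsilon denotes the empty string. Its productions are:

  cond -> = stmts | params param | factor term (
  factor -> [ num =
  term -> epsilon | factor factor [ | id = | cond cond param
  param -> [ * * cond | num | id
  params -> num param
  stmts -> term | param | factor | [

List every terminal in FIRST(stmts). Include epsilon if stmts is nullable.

{ =, [, id, num, epsilon }

From stmts -> term: add FIRST(term) = { =, [, id, num, epsilon } (including epsilon since term is nullable).
From stmts -> param: add FIRST(param) = { [, id, num }.
From stmts -> factor: add FIRST(factor) = { [ }.
stmts -> [ contributes {[}.
Union: FIRST(stmts) = { =, [, id, num, epsilon }.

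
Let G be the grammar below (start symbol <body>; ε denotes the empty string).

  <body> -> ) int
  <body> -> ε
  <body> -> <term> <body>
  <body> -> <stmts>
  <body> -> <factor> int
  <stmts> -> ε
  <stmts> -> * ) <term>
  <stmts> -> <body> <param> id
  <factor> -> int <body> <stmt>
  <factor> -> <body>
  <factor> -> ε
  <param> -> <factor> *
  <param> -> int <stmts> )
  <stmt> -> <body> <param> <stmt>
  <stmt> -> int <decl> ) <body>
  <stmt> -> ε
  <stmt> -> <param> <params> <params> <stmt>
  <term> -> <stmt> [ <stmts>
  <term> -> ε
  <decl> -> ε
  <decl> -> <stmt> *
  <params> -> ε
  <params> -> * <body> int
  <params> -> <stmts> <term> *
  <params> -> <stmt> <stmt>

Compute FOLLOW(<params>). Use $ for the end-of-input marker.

In <stmt> -> <param> <params> <params> <stmt>: add FIRST(<params> <stmt>)\{ε} = { ), *, [, int }.
  Since <params> <stmt> is nullable, also add FOLLOW(<stmt>) = { ), *, [, int }.
In <stmt> -> <param> <params> <params> <stmt>: add FIRST(<stmt>)\{ε} = { ), *, [, int }.
  Since <stmt> is nullable, also add FOLLOW(<stmt>) = { ), *, [, int }.
Union: FOLLOW(<params>) = { ), *, [, int }.

{ ), *, [, int }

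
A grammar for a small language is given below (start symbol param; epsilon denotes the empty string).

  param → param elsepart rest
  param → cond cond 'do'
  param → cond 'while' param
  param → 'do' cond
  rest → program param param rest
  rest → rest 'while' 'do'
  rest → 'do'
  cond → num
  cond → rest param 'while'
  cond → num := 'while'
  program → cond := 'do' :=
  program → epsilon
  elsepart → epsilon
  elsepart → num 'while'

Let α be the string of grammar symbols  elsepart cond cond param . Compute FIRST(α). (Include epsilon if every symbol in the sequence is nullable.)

{ 'do', num }

Add FIRST(elsepart)\{epsilon} = { num }; elsepart is nullable, continue.
Add FIRST(cond) = { 'do', num }; cond is not nullable, stop.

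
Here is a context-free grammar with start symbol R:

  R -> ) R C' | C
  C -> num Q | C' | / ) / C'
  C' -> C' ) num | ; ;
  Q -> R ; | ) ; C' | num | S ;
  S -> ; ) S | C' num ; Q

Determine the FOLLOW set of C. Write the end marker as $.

{ $, ; }

In R -> C: C is at the end, add FOLLOW(R) = { $, ; }.
Union: FOLLOW(C) = { $, ; }.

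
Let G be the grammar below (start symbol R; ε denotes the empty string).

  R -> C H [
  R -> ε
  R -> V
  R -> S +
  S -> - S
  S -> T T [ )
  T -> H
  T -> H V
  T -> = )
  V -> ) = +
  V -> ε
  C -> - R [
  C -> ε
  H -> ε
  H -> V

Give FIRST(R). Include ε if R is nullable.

From R -> C H [: C, H nullable, take FIRST(C) ∪ FIRST(H) ∪ {[} = { ), -, [ }.
R -> ε contributes ε.
From R -> V: add FIRST(V) = { ), ε } (including ε since V is nullable).
From R -> S +: add FIRST(S) = { ), -, =, [ }.
Union: FIRST(R) = { ), -, =, [, ε }.

{ ), -, =, [, ε }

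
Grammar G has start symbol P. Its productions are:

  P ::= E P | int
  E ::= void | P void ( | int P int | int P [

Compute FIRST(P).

{ int, void }

From P ::= E P: add FIRST(E) = { int, void }.
P ::= int contributes {int}.
Union: FIRST(P) = { int, void }.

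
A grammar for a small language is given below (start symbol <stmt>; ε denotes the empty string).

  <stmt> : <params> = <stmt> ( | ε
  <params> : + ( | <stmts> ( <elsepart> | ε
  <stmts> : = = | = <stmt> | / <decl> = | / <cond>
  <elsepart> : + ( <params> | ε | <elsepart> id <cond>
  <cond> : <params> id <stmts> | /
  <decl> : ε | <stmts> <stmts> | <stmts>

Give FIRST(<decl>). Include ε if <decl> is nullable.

{ /, =, ε }

<decl> : ε contributes ε.
From <decl> : <stmts> <stmts>: add FIRST(<stmts>) = { /, = }.
From <decl> : <stmts>: add FIRST(<stmts>) = { /, = }.
Union: FIRST(<decl>) = { /, =, ε }.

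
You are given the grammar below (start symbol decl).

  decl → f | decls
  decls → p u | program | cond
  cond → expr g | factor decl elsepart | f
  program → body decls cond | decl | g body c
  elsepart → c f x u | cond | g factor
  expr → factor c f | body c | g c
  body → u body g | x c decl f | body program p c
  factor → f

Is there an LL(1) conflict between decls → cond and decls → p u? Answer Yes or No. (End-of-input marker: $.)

No

FIRST(cond) = { f, g, u, x } and FIRST(p u) = { p }.
The FIRST sets are disjoint and neither alternative is nullable — no conflict.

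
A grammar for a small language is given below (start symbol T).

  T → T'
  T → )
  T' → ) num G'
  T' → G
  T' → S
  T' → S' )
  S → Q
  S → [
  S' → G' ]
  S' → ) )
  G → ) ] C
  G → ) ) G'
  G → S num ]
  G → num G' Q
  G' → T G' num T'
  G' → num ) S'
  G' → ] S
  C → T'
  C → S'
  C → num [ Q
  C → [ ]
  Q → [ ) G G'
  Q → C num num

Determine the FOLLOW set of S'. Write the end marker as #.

{ #, ), [, ], num }

In T' → S' ): add FIRST()) = { ) }.
In G' → num ) S': S' is at the end, add FOLLOW(G') = { #, ), [, ], num }.
In C → S': S' is at the end, add FOLLOW(C) = { #, ), [, ], num }.
Union: FOLLOW(S') = { #, ), [, ], num }.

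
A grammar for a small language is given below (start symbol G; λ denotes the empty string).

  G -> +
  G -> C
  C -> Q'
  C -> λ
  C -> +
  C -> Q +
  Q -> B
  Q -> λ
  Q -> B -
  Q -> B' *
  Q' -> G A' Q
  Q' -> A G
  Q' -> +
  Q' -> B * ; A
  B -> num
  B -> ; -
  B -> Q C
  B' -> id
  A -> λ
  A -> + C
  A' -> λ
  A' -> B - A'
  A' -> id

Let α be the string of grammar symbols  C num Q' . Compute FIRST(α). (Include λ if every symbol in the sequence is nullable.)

{ *, +, -, ;, id, num }

Add FIRST(C)\{λ} = { *, +, -, ;, id, num }; C is nullable, continue.
num is a terminal; add {num} and stop.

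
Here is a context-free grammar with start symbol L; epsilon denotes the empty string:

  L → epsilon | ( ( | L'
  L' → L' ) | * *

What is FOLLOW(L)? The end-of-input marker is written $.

L is the start symbol, so $ ∈ FOLLOW(L).
Union: FOLLOW(L) = { $ }.

{ $ }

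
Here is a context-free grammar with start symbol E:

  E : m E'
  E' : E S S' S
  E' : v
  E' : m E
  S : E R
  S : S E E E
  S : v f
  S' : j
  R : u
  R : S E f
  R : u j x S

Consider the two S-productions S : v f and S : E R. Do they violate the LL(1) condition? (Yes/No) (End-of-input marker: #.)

No

FIRST(v f) = { v } and FIRST(E R) = { m }.
The FIRST sets are disjoint and neither alternative is nullable — no conflict.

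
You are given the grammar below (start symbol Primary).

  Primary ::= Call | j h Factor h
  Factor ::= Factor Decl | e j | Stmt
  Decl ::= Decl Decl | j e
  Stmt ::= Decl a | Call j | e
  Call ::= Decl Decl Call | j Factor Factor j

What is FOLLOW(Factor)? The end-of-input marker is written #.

In Primary ::= j h Factor h: add FIRST(h) = { h }.
In Factor ::= Factor Decl: add FIRST(Decl) = { j }.
In Call ::= j Factor Factor j: add FIRST(Factor j) = { e, j }.
In Call ::= j Factor Factor j: add FIRST(j) = { j }.
Union: FOLLOW(Factor) = { e, h, j }.

{ e, h, j }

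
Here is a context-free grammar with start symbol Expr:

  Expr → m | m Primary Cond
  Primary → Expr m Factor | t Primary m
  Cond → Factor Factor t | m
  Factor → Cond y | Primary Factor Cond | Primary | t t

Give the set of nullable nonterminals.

{ } (none)

No nonterminal has an empty production or an RHS whose symbols are all nullable.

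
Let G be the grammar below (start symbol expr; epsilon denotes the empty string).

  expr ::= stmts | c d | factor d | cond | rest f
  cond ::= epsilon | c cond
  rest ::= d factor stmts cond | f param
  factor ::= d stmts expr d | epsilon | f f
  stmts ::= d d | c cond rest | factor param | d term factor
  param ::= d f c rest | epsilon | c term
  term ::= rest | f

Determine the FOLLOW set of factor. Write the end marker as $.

In expr ::= factor d: add FIRST(d) = { d }.
In rest ::= d factor stmts cond: add FIRST(stmts cond)\{epsilon} = { c, d, f }.
  Since stmts cond is nullable, also add FOLLOW(rest) = { $, c, d, f }.
In stmts ::= factor param: add FIRST(param)\{epsilon} = { c, d }.
  Since param is nullable, also add FOLLOW(stmts) = { $, c, d, f }.
In stmts ::= d term factor: factor is at the end, add FOLLOW(stmts) = { $, c, d, f }.
Union: FOLLOW(factor) = { $, c, d, f }.

{ $, c, d, f }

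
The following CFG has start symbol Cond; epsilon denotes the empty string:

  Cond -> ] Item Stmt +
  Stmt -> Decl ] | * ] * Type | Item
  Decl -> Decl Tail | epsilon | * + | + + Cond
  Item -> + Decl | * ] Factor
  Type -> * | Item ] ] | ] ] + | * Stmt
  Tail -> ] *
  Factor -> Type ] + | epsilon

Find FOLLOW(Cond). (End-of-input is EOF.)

{ EOF, *, +, ] }

Cond is the start symbol, so EOF ∈ FOLLOW(Cond).
In Decl -> + + Cond: Cond is at the end, add FOLLOW(Decl) = { *, +, ] }.
Union: FOLLOW(Cond) = { EOF, *, +, ] }.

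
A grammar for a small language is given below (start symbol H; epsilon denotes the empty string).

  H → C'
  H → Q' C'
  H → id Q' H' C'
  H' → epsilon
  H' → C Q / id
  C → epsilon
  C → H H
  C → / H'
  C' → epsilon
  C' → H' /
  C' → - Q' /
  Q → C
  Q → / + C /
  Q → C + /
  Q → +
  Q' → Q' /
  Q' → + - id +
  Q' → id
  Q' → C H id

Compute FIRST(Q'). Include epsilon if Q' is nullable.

From Q' → Q' /: add FIRST(Q') = { +, -, /, id }.
Q' → + - id + contributes {+}.
Q' → id contributes {id}.
From Q' → C H id: C, H nullable, take FIRST(C) ∪ FIRST(H) ∪ {id} = { +, -, /, id }.
Union: FIRST(Q') = { +, -, /, id }.

{ +, -, /, id }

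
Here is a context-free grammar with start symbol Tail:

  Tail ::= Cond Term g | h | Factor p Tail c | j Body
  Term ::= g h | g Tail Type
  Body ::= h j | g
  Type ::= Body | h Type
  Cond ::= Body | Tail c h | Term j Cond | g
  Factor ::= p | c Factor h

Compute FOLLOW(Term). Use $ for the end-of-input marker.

{ g, j }

In Tail ::= Cond Term g: add FIRST(g) = { g }.
In Cond ::= Term j Cond: add FIRST(j Cond) = { j }.
Union: FOLLOW(Term) = { g, j }.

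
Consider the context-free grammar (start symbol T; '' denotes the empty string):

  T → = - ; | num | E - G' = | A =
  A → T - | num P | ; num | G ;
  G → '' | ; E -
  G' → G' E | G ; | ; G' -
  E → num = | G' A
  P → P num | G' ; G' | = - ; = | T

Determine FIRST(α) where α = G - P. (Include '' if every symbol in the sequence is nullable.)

{ -, ; }

Add FIRST(G)\{''} = { ; }; G is nullable, continue.
- is a terminal; add {-} and stop.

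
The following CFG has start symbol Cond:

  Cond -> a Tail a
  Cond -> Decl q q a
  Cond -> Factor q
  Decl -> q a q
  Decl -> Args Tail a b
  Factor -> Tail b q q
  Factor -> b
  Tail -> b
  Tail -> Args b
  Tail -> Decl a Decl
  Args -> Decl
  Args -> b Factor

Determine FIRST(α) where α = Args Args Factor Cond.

Add FIRST(Args) = { b, q }; Args is not nullable, stop.

{ b, q }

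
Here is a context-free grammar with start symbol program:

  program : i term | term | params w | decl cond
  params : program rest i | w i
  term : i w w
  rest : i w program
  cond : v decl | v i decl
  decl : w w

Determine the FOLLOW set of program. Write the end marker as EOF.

program is the start symbol, so EOF ∈ FOLLOW(program).
In params : program rest i: add FIRST(rest i) = { i }.
In rest : i w program: program is at the end, add FOLLOW(rest) = { i }.
Union: FOLLOW(program) = { EOF, i }.

{ EOF, i }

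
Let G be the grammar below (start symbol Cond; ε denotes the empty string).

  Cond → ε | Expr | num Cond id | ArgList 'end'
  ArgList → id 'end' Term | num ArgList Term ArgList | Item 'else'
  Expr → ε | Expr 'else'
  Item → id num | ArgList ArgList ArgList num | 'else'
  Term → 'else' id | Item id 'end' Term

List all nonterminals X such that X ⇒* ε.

{ Cond, Expr }

Directly nullable (have an ε-production): Cond, Expr.
No other nonterminal has a production whose RHS symbols are all nullable.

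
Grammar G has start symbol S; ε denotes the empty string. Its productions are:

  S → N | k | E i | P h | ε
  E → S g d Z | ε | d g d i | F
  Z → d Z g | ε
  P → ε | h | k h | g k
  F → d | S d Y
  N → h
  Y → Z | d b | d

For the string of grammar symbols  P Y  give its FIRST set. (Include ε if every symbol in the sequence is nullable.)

Add FIRST(P)\{ε} = { g, h, k }; P is nullable, continue.
Add FIRST(Y)\{ε} = { d }; Y is nullable, continue.
Every symbol is nullable, so include ε.

{ d, g, h, k, ε }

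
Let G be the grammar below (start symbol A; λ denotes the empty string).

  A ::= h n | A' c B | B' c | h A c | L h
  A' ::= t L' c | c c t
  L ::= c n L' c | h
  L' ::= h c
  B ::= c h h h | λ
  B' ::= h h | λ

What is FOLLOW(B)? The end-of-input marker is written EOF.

{ EOF, c }

In A ::= A' c B: B is at the end, add FOLLOW(A) = { EOF, c }.
Union: FOLLOW(B) = { EOF, c }.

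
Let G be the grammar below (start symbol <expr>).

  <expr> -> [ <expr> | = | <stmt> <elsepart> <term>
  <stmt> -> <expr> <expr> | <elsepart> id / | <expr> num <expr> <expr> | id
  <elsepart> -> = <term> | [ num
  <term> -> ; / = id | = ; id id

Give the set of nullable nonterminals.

{ } (none)

No nonterminal has an empty production or an RHS whose symbols are all nullable.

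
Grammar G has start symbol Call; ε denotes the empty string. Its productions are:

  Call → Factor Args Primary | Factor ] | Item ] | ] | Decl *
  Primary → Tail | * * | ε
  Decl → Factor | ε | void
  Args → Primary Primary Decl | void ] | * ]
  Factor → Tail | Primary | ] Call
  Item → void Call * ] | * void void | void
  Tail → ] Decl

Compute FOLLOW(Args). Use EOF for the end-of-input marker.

{ EOF, *, ], void }

In Call → Factor Args Primary: add FIRST(Primary)\{ε} = { *, ] }.
  Since Primary is nullable, also add FOLLOW(Call) = { EOF, *, ], void }.
Union: FOLLOW(Args) = { EOF, *, ], void }.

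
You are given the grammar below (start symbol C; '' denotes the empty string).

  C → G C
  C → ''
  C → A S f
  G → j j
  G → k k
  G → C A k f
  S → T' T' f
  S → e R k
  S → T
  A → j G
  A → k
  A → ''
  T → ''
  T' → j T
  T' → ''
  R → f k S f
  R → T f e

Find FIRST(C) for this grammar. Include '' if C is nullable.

From C → G C: add FIRST(G) = { e, f, j, k }.
C → '' contributes ''.
From C → A S f: A, S nullable, take FIRST(A) ∪ FIRST(S) ∪ {f} = { e, f, j, k }.
Union: FIRST(C) = { e, f, j, k, '' }.

{ e, f, j, k, '' }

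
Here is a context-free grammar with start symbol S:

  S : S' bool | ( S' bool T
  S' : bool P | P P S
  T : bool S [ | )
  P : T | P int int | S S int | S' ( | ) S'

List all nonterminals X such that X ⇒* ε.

No nonterminal has an empty production or an RHS whose symbols are all nullable.

{ } (none)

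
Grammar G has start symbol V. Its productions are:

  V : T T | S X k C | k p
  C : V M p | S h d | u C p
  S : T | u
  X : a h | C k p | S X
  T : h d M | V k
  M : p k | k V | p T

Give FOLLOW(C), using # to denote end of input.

In V : S X k C: C is at the end, add FOLLOW(V) = { #, a, h, k, p, u }.
In C : u C p: add FIRST(p) = { p }.
In X : C k p: add FIRST(k p) = { k }.
Union: FOLLOW(C) = { #, a, h, k, p, u }.

{ #, a, h, k, p, u }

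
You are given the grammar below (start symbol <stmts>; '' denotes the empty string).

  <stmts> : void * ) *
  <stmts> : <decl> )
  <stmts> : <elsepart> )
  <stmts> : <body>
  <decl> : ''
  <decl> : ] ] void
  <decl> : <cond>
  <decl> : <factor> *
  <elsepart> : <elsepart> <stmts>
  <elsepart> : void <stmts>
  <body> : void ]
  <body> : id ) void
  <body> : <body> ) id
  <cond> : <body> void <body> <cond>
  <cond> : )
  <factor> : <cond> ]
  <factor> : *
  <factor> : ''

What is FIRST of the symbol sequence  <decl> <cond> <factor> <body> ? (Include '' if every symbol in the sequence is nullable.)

{ ), *, ], id, void }

Add FIRST(<decl>)\{''} = { ), *, ], id, void }; <decl> is nullable, continue.
Add FIRST(<cond>) = { ), id, void }; <cond> is not nullable, stop.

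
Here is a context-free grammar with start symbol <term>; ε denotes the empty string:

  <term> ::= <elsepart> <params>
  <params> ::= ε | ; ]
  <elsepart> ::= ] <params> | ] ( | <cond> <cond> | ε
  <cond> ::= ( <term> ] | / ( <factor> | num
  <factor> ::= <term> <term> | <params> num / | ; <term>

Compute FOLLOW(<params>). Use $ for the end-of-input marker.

{ $, (, /, ;, ], num }

In <term> ::= <elsepart> <params>: <params> is at the end, add FOLLOW(<term>) = { $, (, /, ;, ], num }.
In <elsepart> ::= ] <params>: <params> is at the end, add FOLLOW(<elsepart>) = { $, (, /, ;, ], num }.
In <factor> ::= <params> num /: add FIRST(num /) = { num }.
Union: FOLLOW(<params>) = { $, (, /, ;, ], num }.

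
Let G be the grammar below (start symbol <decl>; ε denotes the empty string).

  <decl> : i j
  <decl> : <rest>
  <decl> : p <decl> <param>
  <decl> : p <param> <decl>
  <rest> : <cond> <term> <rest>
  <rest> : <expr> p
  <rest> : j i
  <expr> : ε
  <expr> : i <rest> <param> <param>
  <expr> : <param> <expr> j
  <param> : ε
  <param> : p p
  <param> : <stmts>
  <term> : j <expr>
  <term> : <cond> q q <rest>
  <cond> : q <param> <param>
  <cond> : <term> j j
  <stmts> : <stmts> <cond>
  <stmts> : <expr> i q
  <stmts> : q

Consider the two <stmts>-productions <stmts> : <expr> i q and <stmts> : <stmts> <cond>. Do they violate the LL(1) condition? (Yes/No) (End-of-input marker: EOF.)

Yes

FIRST(<expr> i q) = { i, j, p, q } and FIRST(<stmts> <cond>) = { i, j, p, q }.
Both contain i, so the two alternatives are not disjoint — LL(1) conflict.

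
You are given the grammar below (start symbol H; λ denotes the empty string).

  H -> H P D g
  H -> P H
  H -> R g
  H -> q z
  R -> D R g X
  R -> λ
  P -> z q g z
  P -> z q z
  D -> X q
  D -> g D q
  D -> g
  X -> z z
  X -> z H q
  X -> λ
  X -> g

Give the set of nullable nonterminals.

{ R, X }

Directly nullable (have an λ-production): R, X.
No other nonterminal has a production whose RHS symbols are all nullable.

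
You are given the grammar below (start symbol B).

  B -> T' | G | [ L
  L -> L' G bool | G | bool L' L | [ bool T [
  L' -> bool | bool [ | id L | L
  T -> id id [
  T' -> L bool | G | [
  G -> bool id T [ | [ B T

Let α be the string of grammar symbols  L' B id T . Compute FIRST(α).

{ [, bool, id }

Add FIRST(L') = { [, bool, id }; L' is not nullable, stop.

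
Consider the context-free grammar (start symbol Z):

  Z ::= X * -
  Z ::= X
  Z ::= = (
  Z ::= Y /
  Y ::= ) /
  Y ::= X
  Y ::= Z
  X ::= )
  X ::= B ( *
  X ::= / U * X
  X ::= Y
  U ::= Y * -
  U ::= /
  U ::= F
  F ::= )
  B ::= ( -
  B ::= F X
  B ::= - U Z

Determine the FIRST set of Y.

{ (, ), -, /, = }

Y ::= ) / contributes {)}.
From Y ::= X: add FIRST(X) = { (, ), -, /, = }.
From Y ::= Z: add FIRST(Z) = { (, ), -, /, = }.
Union: FIRST(Y) = { (, ), -, /, = }.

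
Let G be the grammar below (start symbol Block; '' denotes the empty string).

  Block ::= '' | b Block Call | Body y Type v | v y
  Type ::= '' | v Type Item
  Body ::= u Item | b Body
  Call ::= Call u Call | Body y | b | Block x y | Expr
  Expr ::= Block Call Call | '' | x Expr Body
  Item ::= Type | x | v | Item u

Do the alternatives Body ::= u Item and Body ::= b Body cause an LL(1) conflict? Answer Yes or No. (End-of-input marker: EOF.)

No

FIRST(u Item) = { u } and FIRST(b Body) = { b }.
The FIRST sets are disjoint and neither alternative is nullable — no conflict.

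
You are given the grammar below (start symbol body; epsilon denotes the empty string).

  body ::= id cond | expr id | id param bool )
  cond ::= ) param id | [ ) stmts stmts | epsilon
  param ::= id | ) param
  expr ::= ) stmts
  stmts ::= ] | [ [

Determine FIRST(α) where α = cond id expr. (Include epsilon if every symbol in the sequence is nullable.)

Add FIRST(cond)\{epsilon} = { ), [ }; cond is nullable, continue.
id is a terminal; add {id} and stop.

{ ), [, id }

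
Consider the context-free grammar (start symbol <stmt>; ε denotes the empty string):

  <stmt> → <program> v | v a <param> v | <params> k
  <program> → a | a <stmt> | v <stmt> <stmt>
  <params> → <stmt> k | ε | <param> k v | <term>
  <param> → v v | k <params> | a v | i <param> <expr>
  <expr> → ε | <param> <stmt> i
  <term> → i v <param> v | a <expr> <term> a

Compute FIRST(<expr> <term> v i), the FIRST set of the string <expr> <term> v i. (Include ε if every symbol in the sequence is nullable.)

{ a, i, k, v }

Add FIRST(<expr>)\{ε} = { a, i, k, v }; <expr> is nullable, continue.
Add FIRST(<term>) = { a, i }; <term> is not nullable, stop.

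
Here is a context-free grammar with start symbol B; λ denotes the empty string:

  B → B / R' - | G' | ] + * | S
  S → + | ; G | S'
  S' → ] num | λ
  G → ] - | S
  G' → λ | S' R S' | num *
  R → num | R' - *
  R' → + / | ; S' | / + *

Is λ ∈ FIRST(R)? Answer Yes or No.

No

Nullable nonterminals: B, G, G', S, S'.
No production of R has an RHS whose symbols are all nullable, so R is not nullable.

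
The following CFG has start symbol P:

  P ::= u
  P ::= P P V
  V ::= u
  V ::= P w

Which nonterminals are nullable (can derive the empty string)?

No nonterminal has an empty production or an RHS whose symbols are all nullable.

{ } (none)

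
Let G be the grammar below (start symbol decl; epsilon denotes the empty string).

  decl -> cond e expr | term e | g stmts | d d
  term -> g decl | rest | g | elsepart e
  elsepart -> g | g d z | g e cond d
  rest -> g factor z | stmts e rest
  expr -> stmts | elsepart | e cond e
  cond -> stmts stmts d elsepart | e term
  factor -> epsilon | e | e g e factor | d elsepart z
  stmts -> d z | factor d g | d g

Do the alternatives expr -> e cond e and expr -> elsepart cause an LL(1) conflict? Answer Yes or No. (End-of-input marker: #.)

No

FIRST(e cond e) = { e } and FIRST(elsepart) = { g }.
The FIRST sets are disjoint and neither alternative is nullable — no conflict.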